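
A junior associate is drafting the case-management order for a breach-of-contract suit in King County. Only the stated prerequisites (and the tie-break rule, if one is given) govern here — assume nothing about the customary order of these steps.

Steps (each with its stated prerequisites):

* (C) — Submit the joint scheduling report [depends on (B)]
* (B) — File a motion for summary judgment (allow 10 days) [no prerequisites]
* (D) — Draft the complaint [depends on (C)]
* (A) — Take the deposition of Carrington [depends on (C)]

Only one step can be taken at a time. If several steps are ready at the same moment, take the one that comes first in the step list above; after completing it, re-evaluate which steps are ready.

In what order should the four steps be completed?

(B) → (C) → (D) → (A)

(B) has no prerequisites → (B) first.
(C) is the only step now ready → (C).
Ready: (D) and (A). (D) is listed earlier → (D).
That leaves (A) as the only ready step → (A).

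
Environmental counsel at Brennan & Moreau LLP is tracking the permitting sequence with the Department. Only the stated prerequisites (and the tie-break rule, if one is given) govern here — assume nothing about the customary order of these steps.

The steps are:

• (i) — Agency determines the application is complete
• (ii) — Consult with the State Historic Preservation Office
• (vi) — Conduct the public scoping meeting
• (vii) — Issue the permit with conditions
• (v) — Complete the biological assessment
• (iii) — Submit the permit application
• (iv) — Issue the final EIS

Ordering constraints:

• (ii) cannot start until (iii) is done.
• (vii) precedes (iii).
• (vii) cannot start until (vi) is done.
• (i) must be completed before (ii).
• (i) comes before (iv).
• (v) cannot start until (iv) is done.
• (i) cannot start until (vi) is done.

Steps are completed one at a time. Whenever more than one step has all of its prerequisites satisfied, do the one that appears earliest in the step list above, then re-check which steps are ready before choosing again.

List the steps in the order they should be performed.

(vi) (i) (vii) (iii) (ii) (iv) (v)

Only (vi) has no prerequisites, so it is first.
(i) and (vii) are both available; (i) is listed earlier → (i).
(vii) and (iv) are both available; (vii) is listed earlier → (vii).
(iii) and (iv) are both available; (iii) is listed earlier → (iii).
(ii) now also ready, so the ready set is {(ii), (iv)}; (ii) is listed earlier → (ii).
(iv) needed (i), now all done → (iv).
(v) is the only step now ready → (v).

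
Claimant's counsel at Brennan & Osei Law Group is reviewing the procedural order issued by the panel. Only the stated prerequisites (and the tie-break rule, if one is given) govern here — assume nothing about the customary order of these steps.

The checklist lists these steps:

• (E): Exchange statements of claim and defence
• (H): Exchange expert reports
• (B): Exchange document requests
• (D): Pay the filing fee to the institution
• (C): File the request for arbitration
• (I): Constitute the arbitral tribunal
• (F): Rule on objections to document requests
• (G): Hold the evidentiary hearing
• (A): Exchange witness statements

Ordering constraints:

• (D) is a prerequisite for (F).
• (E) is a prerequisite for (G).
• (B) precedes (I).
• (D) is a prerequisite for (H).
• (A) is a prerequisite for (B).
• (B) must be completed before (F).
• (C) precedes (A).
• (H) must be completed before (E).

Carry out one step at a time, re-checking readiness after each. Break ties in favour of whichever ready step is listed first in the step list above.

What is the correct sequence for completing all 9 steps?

(D), (H), (E), (C), (G), (A), (B), (I), (F)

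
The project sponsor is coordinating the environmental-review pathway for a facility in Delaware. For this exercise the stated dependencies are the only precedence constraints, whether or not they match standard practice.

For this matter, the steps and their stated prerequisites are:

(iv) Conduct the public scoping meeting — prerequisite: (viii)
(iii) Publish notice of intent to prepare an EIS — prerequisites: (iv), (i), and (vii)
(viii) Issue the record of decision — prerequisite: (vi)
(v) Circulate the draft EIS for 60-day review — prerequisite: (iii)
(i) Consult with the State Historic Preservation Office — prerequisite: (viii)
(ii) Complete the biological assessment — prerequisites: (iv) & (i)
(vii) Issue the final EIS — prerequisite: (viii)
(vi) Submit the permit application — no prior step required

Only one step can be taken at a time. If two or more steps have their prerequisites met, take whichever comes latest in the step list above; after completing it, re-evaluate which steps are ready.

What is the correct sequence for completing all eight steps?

(vi) is the only step with nothing outstanding, so it goes first.
(viii) needed (vi), now all done → (viii).
Now (vii), (i) and (iv) have their prerequisites met. (vii) is listed later, so (vii) next.
Now (i) and (iv) have their prerequisites met. (i) is listed later, so (i) next.
(iv) is the only step now ready → (iv).
Ready: (ii) and (iii). (ii) is listed later → (ii).
That leaves (iii) as the only ready step → (iii).
Next only (v) has its prerequisites met → (v).

(vi) → (viii) → (vii) → (i) → (iv) → (ii) → (iii) → (v)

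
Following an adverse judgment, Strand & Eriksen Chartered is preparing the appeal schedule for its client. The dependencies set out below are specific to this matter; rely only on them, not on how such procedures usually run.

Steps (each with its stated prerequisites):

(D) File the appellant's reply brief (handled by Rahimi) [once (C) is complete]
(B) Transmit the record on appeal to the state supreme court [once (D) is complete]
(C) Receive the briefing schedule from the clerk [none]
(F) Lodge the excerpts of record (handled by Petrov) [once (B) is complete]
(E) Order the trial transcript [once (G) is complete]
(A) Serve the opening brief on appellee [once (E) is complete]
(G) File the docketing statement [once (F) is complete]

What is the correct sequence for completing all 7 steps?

(C), (D), (B), (F), (G), (E), (A)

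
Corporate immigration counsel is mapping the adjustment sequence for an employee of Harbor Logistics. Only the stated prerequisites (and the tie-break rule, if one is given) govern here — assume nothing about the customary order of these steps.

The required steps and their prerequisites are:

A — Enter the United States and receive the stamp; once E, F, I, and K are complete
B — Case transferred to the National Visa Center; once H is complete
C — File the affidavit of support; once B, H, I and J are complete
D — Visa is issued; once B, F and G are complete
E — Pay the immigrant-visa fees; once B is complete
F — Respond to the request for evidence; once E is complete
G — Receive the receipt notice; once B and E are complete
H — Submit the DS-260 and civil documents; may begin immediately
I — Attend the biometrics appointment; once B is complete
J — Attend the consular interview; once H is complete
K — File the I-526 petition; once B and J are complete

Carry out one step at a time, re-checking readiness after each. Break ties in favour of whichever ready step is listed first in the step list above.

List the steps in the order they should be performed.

Only H has no prerequisites, so it is first.
Ready: B and J. B is listed earlier → B.
Ready: E, I and J. E is listed earlier → E.
F and G now also ready, so the ready set is {F, G, I, J}; F is listed earlier → F.
G, I and J are all available; G is listed earlier → G.
D now also ready, so the ready set is {D, I, J}; D is listed earlier → D.
I and J are both available; I is listed earlier → I.
Next only J has its prerequisites met → J.
Now C and K have their prerequisites met. C is listed earlier, so C next.
K is the only step now ready → K.
A needed E, F, I and K, now all done → A.

H B E F G D I J C K A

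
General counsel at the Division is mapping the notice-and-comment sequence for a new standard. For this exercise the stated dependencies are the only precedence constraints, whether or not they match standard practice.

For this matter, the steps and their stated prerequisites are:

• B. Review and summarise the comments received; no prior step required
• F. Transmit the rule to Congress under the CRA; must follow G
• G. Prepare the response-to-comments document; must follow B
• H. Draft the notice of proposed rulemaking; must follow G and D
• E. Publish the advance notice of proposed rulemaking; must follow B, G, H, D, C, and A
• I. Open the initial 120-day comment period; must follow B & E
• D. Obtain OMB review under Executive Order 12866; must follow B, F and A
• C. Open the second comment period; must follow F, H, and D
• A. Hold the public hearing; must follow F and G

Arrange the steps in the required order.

B G F A D H C E I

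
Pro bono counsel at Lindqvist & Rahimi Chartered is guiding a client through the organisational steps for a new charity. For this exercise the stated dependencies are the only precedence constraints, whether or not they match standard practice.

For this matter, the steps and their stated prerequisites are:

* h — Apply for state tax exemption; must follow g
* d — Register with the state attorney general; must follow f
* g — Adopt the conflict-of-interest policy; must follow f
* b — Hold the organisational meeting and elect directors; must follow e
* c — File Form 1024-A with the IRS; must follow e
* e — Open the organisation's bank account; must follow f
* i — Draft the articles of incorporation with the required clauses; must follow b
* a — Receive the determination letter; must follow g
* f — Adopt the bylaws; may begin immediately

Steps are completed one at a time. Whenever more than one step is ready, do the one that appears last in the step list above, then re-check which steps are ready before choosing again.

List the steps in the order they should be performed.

f, e, c, b, i, g, a, d, h

f is the only step with nothing outstanding, so it goes first.
Ready: e, g and d. e is listed later → e.
c and b now also ready, so the ready set is {c, b, g, d}; c is listed later → c.
Now b, g and d have their prerequisites met. b is listed later, so b next.
i now also ready, so the ready set is {i, g, d}; i is listed later → i.
g and d are both available; g is listed later → g.
a and h now also ready, so the ready set is {a, d, h}; a is listed later → a.
d and h are both available; d is listed later → d.
h needed g, now all done → h.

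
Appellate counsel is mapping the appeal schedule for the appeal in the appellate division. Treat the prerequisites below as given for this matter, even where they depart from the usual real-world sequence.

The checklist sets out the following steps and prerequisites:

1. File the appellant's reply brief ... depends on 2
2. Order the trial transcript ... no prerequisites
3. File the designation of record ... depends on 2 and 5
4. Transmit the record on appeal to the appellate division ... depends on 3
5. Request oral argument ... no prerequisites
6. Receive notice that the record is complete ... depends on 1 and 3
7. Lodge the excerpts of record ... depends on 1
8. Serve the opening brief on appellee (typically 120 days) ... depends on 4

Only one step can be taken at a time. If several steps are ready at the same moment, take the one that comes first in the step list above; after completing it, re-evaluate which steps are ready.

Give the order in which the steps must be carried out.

2 and 5 have no prerequisites; 2 is listed earlier, so 2 is first.
1 now also ready, so the ready set is {1, 5}; 1 is listed earlier → 1.
7 now also ready, so the ready set is {5, 7}; 5 is listed earlier → 5.
Now 3 and 7 have their prerequisites met. 3 is listed earlier, so 3 next.
Now 4, 6 and 7 have their prerequisites met. 4 is listed earlier, so 4 next.
6, 7 and 8 are all available; 6 is listed earlier → 6.
Ready: 7 and 8. 7 is listed earlier → 7.
8 is the only step now ready → 8.

2 1 5 3 4 6 7 8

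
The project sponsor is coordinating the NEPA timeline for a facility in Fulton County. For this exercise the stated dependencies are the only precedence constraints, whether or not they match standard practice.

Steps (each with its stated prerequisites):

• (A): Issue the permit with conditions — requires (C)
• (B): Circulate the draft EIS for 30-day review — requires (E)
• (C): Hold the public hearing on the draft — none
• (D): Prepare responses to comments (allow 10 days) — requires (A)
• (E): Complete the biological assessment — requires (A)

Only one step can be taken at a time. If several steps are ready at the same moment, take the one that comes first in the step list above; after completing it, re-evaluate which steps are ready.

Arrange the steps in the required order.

(C), (A), (D), (E), (B)

Only (C) has no prerequisites, so it is first.
That leaves (A) as the only ready step → (A).
(D) and (E) are both available; (D) is listed earlier → (D).
That leaves (E) as the only ready step → (E).
(B) is the only step now ready → (B).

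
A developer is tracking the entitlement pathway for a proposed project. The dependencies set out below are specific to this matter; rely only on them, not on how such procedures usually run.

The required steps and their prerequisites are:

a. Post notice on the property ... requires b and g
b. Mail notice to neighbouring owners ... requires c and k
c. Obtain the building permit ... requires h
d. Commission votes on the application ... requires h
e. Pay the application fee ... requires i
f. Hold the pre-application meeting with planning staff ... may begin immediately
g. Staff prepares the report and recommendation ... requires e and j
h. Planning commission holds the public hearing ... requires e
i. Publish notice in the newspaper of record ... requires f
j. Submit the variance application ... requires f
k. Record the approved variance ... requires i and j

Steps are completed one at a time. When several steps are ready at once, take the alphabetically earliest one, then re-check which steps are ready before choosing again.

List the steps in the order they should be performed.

Only f has no prerequisites, so it is first.
Now i and j have their prerequisites met. i has the earlier label, so i next.
Ready: e and j. e has the earlier label → e.
h now also ready, so the ready set is {h, j}; h has the earlier label → h.
c and d now also ready, so the ready set is {c, d, j}; c has the earlier label → c.
Now d and j have their prerequisites met. d has the earlier label, so d next.
j needed f, now all done → j.
g and k are both available; g has the earlier label → g.
k is the only step now ready → k.
b needed c and k, now all done → b.
a needed b and g, now all done → a.

f, i, e, h, c, d, j, g, k, b, a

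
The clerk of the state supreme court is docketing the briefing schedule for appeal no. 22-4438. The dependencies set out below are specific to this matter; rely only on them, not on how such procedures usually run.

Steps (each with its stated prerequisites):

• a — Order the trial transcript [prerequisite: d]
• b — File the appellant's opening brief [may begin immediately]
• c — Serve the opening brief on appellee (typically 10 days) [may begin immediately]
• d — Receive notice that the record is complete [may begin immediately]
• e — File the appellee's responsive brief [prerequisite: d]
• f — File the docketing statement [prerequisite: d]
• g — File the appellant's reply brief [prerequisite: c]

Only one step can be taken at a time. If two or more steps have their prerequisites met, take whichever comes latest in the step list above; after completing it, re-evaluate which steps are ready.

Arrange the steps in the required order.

d → f → e → c → g → b → a

Nothing is required for d, c and b. d is listed later → d first.
f, e, c, b and a are all available; f is listed later → f.
Now e, c, b and a have their prerequisites met. e is listed later, so e next.
Now c, b and a have their prerequisites met. c is listed later, so c next.
g now also ready, so the ready set is {g, b, a}; g is listed later → g.
Ready: b and a. b is listed later → b.
a needed d, now all done → a.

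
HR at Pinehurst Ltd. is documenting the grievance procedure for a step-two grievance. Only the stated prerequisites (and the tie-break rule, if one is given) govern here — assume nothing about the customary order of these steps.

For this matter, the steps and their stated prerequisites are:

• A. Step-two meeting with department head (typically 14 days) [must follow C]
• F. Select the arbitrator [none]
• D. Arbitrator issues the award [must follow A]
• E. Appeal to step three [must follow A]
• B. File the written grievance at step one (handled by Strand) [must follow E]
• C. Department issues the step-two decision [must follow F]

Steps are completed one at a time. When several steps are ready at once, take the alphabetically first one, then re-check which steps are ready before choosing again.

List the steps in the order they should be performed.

F, C, A, D, E, B

F is the only step with nothing outstanding, so it goes first.
C needed F, now all done → C.
That leaves A as the only ready step → A.
Ready: D and E. D has the earlier label → D.
Next only E has its prerequisites met → E.
B needed E, now all done → B.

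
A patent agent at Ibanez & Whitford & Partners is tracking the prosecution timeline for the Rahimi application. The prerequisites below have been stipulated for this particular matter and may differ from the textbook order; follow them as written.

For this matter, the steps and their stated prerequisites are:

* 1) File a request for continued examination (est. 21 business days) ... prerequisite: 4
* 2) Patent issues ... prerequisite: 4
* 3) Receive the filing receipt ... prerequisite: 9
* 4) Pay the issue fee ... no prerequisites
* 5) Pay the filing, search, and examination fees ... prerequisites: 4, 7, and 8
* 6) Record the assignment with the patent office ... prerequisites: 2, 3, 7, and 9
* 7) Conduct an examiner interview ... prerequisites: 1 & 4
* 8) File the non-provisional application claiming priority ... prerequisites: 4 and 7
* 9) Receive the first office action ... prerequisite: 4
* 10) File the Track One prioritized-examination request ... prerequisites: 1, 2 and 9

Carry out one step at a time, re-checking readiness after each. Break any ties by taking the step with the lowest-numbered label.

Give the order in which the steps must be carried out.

Only 4 has no prerequisites, so it is first.
Now 1, 2 and 9 have their prerequisites met. 1 has the earlier label, so 1 next.
7 now also ready, so the ready set is {2, 7, 9}; 2 has the earlier label → 2.
Ready: 7 and 9. 7 has the earlier label → 7.
Ready: 8 and 9. 8 has the earlier label → 8.
Now 5 and 9 have their prerequisites met. 5 has the earlier label, so 5 next.
Next only 9 has its prerequisites met → 9.
Ready: 3 and 10. 3 has the earlier label → 3.
6 now also ready, so the ready set is {6, 10}; 6 has the earlier label → 6.
10 needed 1, 2 and 9, now all done → 10.

4, 1, 2, 7, 8, 5, 9, 3, 6, 10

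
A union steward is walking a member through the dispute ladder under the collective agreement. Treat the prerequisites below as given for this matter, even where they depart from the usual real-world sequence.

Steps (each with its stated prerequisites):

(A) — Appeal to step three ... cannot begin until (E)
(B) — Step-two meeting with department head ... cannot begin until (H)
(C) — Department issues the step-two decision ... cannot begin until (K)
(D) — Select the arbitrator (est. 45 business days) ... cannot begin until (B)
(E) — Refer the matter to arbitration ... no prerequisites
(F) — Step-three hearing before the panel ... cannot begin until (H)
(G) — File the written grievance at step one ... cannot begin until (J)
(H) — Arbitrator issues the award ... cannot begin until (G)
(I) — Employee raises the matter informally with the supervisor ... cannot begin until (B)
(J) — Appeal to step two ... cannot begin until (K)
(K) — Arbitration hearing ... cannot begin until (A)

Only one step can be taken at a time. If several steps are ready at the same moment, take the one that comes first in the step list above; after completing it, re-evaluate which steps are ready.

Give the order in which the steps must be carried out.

Only (E) has no prerequisites, so it is first.
Next only (A) has its prerequisites met → (A).
(K) needed (A), now all done → (K).
(C) and (J) are both available; (C) is listed earlier → (C).
(J) needed (K), now all done → (J).
(G) needed (J), now all done → (G).
Next only (H) has its prerequisites met → (H).
Ready: (B) and (F). (B) is listed earlier → (B).
(D) and (I) now also ready, so the ready set is {(D), (F), (I)}; (D) is listed earlier → (D).
Now (F) and (I) have their prerequisites met. (F) is listed earlier, so (F) next.
Next only (I) has its prerequisites met → (I).

(E), (A), (K), (C), (J), (G), (H), (B), (D), (F), (I)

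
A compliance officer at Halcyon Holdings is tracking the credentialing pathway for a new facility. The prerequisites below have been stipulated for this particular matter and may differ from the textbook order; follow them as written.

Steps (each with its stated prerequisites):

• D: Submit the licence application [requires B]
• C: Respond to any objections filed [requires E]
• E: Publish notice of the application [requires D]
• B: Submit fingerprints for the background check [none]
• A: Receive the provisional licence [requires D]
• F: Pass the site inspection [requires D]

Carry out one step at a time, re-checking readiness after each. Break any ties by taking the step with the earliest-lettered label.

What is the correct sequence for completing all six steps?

Only B has no prerequisites, so it is first.
D needed B, now all done → D.
Ready: A, E and F. A has the earlier label → A.
Ready: E and F. E has the earlier label → E.
C now also ready, so the ready set is {C, F}; C has the earlier label → C.
F needed D, now all done → F.

B D A E C F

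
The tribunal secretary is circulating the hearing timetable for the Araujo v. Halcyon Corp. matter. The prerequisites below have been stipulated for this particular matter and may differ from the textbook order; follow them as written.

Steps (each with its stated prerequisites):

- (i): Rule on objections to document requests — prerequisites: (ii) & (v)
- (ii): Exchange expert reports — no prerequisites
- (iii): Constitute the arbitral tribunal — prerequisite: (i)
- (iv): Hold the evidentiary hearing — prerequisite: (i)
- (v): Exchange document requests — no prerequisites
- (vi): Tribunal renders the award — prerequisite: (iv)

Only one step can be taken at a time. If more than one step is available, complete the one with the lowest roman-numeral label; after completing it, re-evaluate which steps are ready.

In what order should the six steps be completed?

Nothing is required for (ii) and (v). (ii) has the earlier label → (ii) first.
(v) is the only step now ready → (v).
That leaves (i) as the only ready step → (i).
Now (iii) and (iv) have their prerequisites met. (iii) has the earlier label, so (iii) next.
(iv) needed (i), now all done → (iv).
Next only (vi) has its prerequisites met → (vi).

(ii) (v) (i) (iii) (iv) (vi)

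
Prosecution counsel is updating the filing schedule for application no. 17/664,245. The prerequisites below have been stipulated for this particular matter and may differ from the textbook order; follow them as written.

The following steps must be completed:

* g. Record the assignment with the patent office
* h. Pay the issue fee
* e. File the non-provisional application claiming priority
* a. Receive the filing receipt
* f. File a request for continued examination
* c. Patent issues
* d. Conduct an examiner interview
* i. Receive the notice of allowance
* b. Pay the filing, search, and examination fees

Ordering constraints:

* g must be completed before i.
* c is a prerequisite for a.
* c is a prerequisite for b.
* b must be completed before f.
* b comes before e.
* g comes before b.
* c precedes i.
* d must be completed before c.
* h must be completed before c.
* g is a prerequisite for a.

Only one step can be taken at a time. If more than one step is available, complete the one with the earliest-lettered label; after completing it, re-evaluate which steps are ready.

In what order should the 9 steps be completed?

d, g, h, c, a, b, e, f, i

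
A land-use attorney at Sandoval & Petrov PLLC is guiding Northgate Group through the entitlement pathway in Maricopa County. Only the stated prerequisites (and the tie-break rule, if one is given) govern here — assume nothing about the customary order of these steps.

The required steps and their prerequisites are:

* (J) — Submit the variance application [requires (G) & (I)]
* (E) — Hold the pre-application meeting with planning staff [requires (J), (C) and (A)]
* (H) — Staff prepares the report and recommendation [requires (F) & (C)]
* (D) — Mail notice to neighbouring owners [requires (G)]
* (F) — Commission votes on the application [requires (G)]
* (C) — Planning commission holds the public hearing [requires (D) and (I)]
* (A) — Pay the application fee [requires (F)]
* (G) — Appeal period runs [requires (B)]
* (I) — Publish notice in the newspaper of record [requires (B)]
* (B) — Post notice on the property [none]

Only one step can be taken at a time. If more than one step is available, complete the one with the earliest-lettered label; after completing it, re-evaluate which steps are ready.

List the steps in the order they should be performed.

(B), (G), (D), (F), (A), (I), (C), (H), (J), (E)

(B) has no prerequisites → (B) first.
(G) and (I) are both available; (G) has the earlier label → (G).
(D) and (F) now also ready, so the ready set is {(D), (F), (I)}; (D) has the earlier label → (D).
(F) and (I) are both available; (F) has the earlier label → (F).
Now (A) and (I) have their prerequisites met. (A) has the earlier label, so (A) next.
(I) is the only step now ready → (I).
Now (C) and (J) have their prerequisites met. (C) has the earlier label, so (C) next.
(H) now also ready, so the ready set is {(H), (J)}; (H) has the earlier label → (H).
(J) is the only step now ready → (J).
(E) needed (A), (C) and (J), now all done → (E).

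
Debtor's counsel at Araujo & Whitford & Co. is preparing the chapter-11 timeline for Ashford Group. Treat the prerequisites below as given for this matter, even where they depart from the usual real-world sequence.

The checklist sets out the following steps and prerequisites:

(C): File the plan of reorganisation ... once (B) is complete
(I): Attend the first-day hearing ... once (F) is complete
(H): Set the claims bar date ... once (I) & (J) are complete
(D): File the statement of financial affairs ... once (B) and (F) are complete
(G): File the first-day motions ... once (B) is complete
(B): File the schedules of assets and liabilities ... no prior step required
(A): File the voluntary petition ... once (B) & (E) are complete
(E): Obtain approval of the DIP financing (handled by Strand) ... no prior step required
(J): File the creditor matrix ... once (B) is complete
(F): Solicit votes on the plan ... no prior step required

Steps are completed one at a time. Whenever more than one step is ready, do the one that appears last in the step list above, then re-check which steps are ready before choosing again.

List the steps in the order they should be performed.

(F) → (E) → (B) → (J) → (A) → (G) → (D) → (I) → (H) → (C)

(F), (E) and (B) have no prerequisites; (F) is listed later, so (F) is first.
(E), (B) and (I) are all available; (E) is listed later → (E).
(B) and (I) are both available; (B) is listed later → (B).
(J), (A), (G), (D) and (C) now also ready, so the ready set is {(J), (A), (G), (D), (I), (C)}; (J) is listed later → (J).
(A), (G), (D), (I) and (C) are all available; (A) is listed later → (A).
Ready: (G), (D), (I) and (C). (G) is listed later → (G).
Now (D), (I) and (C) have their prerequisites met. (D) is listed later, so (D) next.
Ready: (I) and (C). (I) is listed later → (I).
Now (H) and (C) have their prerequisites met. (H) is listed later, so (H) next.
That leaves (C) as the only ready step → (C).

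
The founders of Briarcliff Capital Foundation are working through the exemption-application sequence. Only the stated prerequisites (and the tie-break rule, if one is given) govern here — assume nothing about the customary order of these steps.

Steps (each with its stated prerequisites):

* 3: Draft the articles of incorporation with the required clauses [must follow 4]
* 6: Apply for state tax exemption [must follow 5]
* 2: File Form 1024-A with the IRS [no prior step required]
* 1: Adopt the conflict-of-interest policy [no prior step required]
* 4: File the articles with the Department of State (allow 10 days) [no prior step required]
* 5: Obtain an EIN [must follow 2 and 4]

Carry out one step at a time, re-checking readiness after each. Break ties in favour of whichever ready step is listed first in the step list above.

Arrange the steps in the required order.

Nothing is required for 2, 1 and 4. 2 is listed earlier → 2 first.
1 and 4 are both available; 1 is listed earlier → 1.
4 is the only step now ready → 4.
Ready: 3 and 5. 3 is listed earlier → 3.
5 needed 2 and 4, now all done → 5.
6 is the only step now ready → 6.

2, 1, 4, 3, 5, 6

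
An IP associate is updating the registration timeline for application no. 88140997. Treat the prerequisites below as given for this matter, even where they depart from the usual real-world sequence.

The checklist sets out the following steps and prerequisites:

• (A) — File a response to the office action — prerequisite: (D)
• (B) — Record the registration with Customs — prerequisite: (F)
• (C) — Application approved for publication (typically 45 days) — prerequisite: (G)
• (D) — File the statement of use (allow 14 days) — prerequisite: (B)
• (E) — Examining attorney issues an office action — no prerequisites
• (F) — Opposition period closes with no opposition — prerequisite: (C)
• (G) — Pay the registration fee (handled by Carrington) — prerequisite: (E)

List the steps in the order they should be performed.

(E) (G) (C) (F) (B) (D) (A)

(E) is the only step with nothing outstanding, so it goes first.
Next only (G) has its prerequisites met → (G).
That leaves (C) as the only ready step → (C).
That leaves (F) as the only ready step → (F).
Next only (B) has its prerequisites met → (B).
(D) needed (B), now all done → (D).
(A) needed (D), now all done → (A).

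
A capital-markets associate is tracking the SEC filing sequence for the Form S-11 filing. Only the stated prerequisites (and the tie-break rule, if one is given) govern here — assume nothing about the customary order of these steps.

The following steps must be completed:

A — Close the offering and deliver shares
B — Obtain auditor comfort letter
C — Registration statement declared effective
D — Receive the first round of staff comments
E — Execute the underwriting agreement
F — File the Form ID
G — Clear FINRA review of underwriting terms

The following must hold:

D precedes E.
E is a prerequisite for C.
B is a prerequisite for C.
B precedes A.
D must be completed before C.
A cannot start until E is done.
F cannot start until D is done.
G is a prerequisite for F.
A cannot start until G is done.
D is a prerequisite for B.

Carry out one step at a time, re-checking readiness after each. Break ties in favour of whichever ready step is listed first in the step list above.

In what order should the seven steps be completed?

D → B → E → C → G → A → F

D and G have no prerequisites; D is listed earlier, so D is first.
Ready: B, E and G. B is listed earlier → B.
Now E and G have their prerequisites met. E is listed earlier, so E next.
C and G are both available; C is listed earlier → C.
G is the only step now ready → G.
A and F are both available; A is listed earlier → A.
F needed D and G, now all done → F.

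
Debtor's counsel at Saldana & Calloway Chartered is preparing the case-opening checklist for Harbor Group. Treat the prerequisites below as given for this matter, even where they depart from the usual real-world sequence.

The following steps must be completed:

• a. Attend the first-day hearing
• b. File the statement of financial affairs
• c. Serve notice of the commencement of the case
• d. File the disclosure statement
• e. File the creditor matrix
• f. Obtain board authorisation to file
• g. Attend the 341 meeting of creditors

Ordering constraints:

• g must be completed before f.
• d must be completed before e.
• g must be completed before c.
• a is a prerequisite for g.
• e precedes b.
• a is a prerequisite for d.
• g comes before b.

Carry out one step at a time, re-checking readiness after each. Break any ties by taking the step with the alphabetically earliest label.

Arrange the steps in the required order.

a d e g b c f

a has no prerequisites → a first.
d and g are both available; d has the earlier label → d.
e now also ready, so the ready set is {e, g}; e has the earlier label → e.
That leaves g as the only ready step → g.
b, c and f are all available; b has the earlier label → b.
c and f are both available; c has the earlier label → c.
Next only f has its prerequisites met → f.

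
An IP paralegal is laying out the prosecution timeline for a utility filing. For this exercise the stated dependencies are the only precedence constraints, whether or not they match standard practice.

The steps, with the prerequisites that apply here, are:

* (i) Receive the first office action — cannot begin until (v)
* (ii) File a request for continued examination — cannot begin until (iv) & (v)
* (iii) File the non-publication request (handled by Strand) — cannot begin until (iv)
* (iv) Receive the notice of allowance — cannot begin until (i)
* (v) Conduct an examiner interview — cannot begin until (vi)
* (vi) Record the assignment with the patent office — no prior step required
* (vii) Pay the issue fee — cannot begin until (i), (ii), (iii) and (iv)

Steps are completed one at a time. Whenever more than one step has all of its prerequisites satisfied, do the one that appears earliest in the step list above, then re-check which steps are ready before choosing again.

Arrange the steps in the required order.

(vi) → (v) → (i) → (iv) → (ii) → (iii) → (vii)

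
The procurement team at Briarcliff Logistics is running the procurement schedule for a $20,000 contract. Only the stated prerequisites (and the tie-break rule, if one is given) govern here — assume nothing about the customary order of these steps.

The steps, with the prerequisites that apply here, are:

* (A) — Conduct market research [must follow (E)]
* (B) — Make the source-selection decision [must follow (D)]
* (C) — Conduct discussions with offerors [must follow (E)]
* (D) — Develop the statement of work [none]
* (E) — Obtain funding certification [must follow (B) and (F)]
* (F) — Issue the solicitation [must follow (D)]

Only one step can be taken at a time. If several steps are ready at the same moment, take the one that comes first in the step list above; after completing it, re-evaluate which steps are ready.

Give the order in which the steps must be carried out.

Only (D) has no prerequisites, so it is first.
(B) and (F) are both available; (B) is listed earlier → (B).
Next only (F) has its prerequisites met → (F).
Next only (E) has its prerequisites met → (E).
(A) and (C) are both available; (A) is listed earlier → (A).
Next only (C) has its prerequisites met → (C).

(D) (B) (F) (E) (A) (C)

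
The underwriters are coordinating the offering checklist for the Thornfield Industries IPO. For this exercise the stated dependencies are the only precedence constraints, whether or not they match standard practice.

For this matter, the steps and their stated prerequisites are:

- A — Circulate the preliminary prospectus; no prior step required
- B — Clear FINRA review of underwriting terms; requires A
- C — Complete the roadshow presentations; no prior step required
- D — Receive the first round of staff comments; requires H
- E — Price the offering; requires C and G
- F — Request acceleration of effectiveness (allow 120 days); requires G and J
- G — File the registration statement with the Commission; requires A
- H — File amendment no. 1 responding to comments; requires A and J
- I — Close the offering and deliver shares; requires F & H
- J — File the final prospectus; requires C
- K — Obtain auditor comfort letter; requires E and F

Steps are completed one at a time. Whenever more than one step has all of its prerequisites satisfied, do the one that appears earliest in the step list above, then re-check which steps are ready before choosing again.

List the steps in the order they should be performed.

A B C G E J F H D I K

A and C have no prerequisites; A is listed earlier, so A is first.
B and G now also ready, so the ready set is {B, C, G}; B is listed earlier → B.
Now C and G have their prerequisites met. C is listed earlier, so C next.
Now G and J have their prerequisites met. G is listed earlier, so G next.
E now also ready, so the ready set is {E, J}; E is listed earlier → E.
J needed C, now all done → J.
F and H are both available; F is listed earlier → F.
Now H and K have their prerequisites met. H is listed earlier, so H next.
Now D, I and K have their prerequisites met. D is listed earlier, so D next.
Ready: I and K. I is listed earlier → I.
Next only K has its prerequisites met → K.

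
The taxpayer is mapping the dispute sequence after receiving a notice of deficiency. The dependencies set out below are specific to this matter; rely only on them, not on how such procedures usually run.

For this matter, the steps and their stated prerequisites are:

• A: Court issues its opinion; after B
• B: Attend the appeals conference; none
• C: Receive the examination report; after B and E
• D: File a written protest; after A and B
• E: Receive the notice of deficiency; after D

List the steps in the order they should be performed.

B has no prerequisites → B first.
A needed B, now all done → A.
D needed A and B, now all done → D.
E needed D, now all done → E.
Next only C has its prerequisites met → C.

B, A, D, E, C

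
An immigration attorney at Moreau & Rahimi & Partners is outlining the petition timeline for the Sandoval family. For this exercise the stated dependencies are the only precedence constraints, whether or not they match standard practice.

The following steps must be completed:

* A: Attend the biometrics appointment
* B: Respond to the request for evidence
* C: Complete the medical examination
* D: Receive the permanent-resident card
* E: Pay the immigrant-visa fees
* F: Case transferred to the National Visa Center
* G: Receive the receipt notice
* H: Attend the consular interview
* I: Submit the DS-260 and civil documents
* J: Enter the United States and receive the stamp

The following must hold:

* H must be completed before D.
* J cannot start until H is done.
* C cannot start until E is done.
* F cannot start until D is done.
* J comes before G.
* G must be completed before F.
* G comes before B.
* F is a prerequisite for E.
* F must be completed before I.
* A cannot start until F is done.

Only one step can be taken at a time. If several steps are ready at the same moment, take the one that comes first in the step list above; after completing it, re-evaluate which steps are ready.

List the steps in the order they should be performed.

H D J G B F A E C I

H is the only step with nothing outstanding, so it goes first.
Ready: D and J. D is listed earlier → D.
Next only J has its prerequisites met → J.
G needed J, now all done → G.
B and F are both available; B is listed earlier → B.
That leaves F as the only ready step → F.
Ready: A, E and I. A is listed earlier → A.
Now E and I have their prerequisites met. E is listed earlier, so E next.
C now also ready, so the ready set is {C, I}; C is listed earlier → C.
I needed F, now all done → I.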